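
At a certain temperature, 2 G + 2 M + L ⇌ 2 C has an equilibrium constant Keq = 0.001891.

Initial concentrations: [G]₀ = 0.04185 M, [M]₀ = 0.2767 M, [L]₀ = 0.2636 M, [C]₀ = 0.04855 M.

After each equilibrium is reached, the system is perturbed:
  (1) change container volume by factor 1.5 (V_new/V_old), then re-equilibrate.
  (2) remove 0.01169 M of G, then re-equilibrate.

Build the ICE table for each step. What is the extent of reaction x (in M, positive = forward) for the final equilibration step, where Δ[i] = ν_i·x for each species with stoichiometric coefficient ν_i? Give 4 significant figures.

x = -2.3982e-05 M

Q₀ = 66.68 vs Keq = 0.001891 ⇒ Q>K, reverse
Step 1:
                   G          M          L          C
  init       0.04185     0.2767     0.2636    0.04855
  Δ          0.04787    0.04787    0.02394   -0.04787
  eq         0.08972     0.3246     0.2875 6.7904e-04
  solve Keq expr → x = -0.02394; check Q = 0.001891
Then change container volume by factor 1.5 (V_new/V_old).
Step 2:
                   G          M          L          C
  init       0.05981     0.2164     0.1917 4.5269e-04
  Δ       2.0513e-04 2.0513e-04 1.0257e-04 -2.0513e-04
  eq         0.06002     0.2166     0.1918 2.4756e-04
  solve Keq expr → x = -1.0257e-04; check Q = 0.001891
Then remove 0.01169 M of G.
Step 3:
                   G          M          L          C
  init       0.04833     0.2166     0.1918 2.4756e-04
  Δ       4.7963e-05 4.7963e-05 2.3982e-05 -4.7963e-05
  eq         0.04838     0.2166     0.1918 1.9960e-04
  solve Keq expr → x = -2.3982e-05; check Q = 0.001891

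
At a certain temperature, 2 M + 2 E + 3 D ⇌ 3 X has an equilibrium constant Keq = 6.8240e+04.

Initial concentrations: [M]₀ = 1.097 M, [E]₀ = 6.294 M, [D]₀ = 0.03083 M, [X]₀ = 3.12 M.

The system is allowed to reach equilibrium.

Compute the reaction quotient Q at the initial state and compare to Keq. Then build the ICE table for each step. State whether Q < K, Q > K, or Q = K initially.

Q₀ = 2.1741e+04; Q < K (proceeds forward)

Q₀ = 2.1741e+04 vs Keq = 6.8240e+04 ⇒ Q<K, forward
Step 1:
                  M         E         D         X
  I           1.097     6.294   0.03083      3.12
  C       -0.006408 -0.006408 -0.009612  0.009612
  E           1.091     6.288   0.02122      3.13
  solve Keq expr → x = 0.003204; check Q = 6.8240e+04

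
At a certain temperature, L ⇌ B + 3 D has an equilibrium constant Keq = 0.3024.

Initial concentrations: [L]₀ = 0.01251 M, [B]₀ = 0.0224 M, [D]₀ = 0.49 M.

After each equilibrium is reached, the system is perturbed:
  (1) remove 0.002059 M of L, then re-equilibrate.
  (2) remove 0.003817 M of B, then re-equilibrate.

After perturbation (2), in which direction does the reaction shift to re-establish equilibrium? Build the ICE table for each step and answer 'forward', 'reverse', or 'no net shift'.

Direction: forward

Q₀ = 0.2107 vs Keq = 0.3024 ⇒ Q<K, forward
Step 1:
                   L          B          D
  I          0.01251     0.0224       0.49
  C        -0.002419   0.002419   0.007257
  E          0.01009    0.02482     0.4973
  solve Keq expr → x = 0.002419; check Q = 0.3024
Then remove 0.002059 M of L.
Step 2:
                   L          B          D
  I         0.008032    0.02482     0.4973
  C         0.001305  -0.001305  -0.003914
  E         0.009337    0.02351     0.4933
  solve Keq expr → x = -0.001305; check Q = 0.3024
Then remove 0.003817 M of B.
Step 3:
                   L          B          D
  I         0.009337     0.0197     0.4933
  C       -9.7924e-04 9.7924e-04   0.002938
  E         0.008358    0.02068     0.4963
  solve Keq expr → x = 9.7924e-04; check Q = 0.3024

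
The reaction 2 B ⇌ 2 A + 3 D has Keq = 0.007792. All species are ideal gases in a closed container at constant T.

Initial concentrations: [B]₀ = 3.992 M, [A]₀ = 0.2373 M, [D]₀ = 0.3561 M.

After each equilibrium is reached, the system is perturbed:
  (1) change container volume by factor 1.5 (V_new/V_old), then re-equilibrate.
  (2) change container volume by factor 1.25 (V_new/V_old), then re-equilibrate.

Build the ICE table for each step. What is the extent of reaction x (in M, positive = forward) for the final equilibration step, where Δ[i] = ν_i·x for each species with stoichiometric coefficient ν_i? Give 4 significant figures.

x = 0.02234 M

Q₀ = 1.5956e-04 vs Keq = 0.007792 ⇒ Q<K, forward
Step 1:
                    B           A           D
  init          3.992      0.2373      0.3561
  Δ           -0.2652      0.2652      0.3978
  eq            3.727      0.5025      0.7539
  solve Keq expr → x = 0.1326; check Q = 0.007792
Then change container volume by factor 1.5 (V_new/V_old).
Step 2:
                    B           A           D
  init          2.485       0.335      0.5026
  Δ          -0.08628     0.08628      0.1294
  eq            2.398      0.4213       0.632
  solve Keq expr → x = 0.04314; check Q = 0.007792
Then change container volume by factor 1.25 (V_new/V_old).
Step 3:
                    B           A           D
  init          1.919       0.337      0.5056
  Δ          -0.04468     0.04468     0.06701
  eq            1.874      0.3817      0.5727
  solve Keq expr → x = 0.02234; check Q = 0.007792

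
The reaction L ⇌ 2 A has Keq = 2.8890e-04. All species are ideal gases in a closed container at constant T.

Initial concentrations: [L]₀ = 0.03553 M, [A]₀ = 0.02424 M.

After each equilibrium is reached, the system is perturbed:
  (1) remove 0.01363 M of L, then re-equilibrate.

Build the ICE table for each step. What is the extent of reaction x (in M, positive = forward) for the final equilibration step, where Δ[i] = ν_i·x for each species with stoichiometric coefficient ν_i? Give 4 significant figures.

x = -2.8756e-04 M

Q₀ = 0.01654 vs Keq = 2.8890e-04 ⇒ Q>K, reverse
Step 1:
                    L           A
  Initial     0.03553     0.02424
  Change       0.0103     -0.0206
  Equil       0.04583    0.003639
  solve Keq expr → x = -0.0103; check Q = 2.8890e-04
Then remove 0.01363 M of L.
Step 2:
                    L           A
  Initial      0.0322    0.003639
  Change   2.8756e-04 -5.7511e-04
  Equil       0.03249    0.003064
  solve Keq expr → x = -2.8756e-04; check Q = 2.8890e-04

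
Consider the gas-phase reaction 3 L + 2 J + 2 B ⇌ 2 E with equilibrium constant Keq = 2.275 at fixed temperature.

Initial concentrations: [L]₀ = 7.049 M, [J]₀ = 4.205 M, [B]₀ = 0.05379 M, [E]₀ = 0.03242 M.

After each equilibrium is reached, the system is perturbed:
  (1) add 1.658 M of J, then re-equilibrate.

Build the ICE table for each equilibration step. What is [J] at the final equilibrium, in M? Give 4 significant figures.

[J]_eq = 5.81 M

Q₀ = 5.8655e-05 vs Keq = 2.275 ⇒ Q<K, forward
Step 1:
                    L           J           B           E
  I             7.049       4.205     0.05379     0.03242
  C          -0.07957    -0.05305    -0.05305     0.05305
  E             6.969       4.152  7.4176e-04     0.08547
  solve Keq expr → x = 0.02652; check Q = 2.275
Then add 1.658 M of J.
Step 2:
                    L           J           B           E
  I             6.969        5.81  7.4176e-04     0.08547
  C       -3.1548e-04 -2.1032e-04 -2.1032e-04  2.1032e-04
  E             6.969        5.81  5.3145e-04     0.08568
  solve Keq expr → x = 1.0516e-04; check Q = 2.275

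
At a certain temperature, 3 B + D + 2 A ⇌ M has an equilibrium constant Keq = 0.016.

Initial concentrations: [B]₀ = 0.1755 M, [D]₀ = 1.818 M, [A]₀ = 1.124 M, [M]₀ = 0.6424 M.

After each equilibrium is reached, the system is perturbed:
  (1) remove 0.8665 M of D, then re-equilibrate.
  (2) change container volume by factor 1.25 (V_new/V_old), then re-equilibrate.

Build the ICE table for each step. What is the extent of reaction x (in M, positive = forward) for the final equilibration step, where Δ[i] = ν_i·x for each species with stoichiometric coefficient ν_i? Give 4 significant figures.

Q₀ = 51.74 vs Keq = 0.016 ⇒ Q>K, reverse
Step 1:
                  B         D         A         M
  Initial    0.1755     1.818     1.124    0.6424
  Change      1.122     0.374     0.748    -0.374
  Equil       1.297     2.192     1.872    0.2684
  solve Keq expr → x = -0.374; check Q = 0.016
Then remove 0.8665 M of D.
Step 2:
                  B         D         A         M
  Initial     1.297     1.325     1.872    0.2684
  Change     0.1117   0.03725    0.0745  -0.03725
  Equil       1.409     1.363     1.946    0.2312
  solve Keq expr → x = -0.03725; check Q = 0.016
Then change container volume by factor 1.25 (V_new/V_old).
Step 3:
                  B         D         A         M
  Initial     1.127      1.09     1.557    0.1849
  Change     0.1927   0.06422    0.1284  -0.06422
  Equil        1.32     1.154     1.686    0.1207
  solve Keq expr → x = -0.06422; check Q = 0.016

x = -0.06422 M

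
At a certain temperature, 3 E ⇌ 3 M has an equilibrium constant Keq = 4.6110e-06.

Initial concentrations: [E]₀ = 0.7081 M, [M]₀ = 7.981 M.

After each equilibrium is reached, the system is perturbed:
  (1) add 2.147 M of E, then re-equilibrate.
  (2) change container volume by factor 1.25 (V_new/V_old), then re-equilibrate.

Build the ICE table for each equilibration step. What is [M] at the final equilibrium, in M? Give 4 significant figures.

[M]_eq = 0.1419 M

Q₀ = 1432 vs Keq = 4.6110e-06 ⇒ Q>K, reverse
Step 1:
                    E           M
  I            0.7081       7.981
  C             7.839      -7.839
  E             8.547      0.1423
  solve Keq expr → x = -2.613; check Q = 4.6110e-06
Then add 2.147 M of E.
Step 2:
                    E           M
  I             10.69      0.1423
  C          -0.03515     0.03515
  E             10.66      0.1774
  solve Keq expr → x = 0.01172; check Q = 4.6110e-06
Then change container volume by factor 1.25 (V_new/V_old).
Step 3:
                    E           M
  I             8.527      0.1419
  C                 0           0
  E             8.527      0.1419
  solve Keq expr → x = 0; check Q = 4.6110e-06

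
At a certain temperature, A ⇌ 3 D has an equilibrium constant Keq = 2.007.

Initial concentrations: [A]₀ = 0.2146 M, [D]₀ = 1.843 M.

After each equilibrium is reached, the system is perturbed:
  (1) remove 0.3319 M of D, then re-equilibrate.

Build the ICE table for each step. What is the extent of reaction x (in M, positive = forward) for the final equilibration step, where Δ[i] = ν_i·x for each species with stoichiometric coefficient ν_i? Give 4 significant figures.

x = 0.08932 M

Q₀ = 29.17 vs Keq = 2.007 ⇒ Q>K, reverse
Step 1:
                  A         D
  I          0.2146     1.843
  C          0.2815   -0.8445
  E          0.4961    0.9985
  solve Keq expr → x = -0.2815; check Q = 2.007
Then remove 0.3319 M of D.
Step 2:
                  A         D
  I          0.4961    0.6666
  C        -0.08932     0.268
  E          0.4068    0.9346
  solve Keq expr → x = 0.08932; check Q = 2.007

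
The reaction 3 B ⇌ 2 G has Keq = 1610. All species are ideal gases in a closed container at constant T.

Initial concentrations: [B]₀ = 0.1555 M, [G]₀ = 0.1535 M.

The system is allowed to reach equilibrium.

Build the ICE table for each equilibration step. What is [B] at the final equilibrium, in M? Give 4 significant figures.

Q₀ = 6.267 vs Keq = 1610 ⇒ Q<K, forward
Step 1:
                   B          G
  Initial     0.1555     0.1535
  Change      -0.123    0.08198
  Equil      0.03254     0.2355
  solve Keq expr → x = 0.04099; check Q = 1610

[B]_eq = 0.03254 M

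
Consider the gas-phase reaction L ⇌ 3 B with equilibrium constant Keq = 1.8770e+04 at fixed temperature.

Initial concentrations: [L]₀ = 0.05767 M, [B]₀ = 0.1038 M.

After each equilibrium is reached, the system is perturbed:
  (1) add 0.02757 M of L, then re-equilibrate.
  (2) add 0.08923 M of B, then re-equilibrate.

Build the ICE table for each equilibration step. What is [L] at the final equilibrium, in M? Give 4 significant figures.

Q₀ = 0.01939 vs Keq = 1.8770e+04 ⇒ Q<K, forward
Step 1:
                   L          B
  init       0.05767     0.1038
  Δ         -0.05767      0.173
  eq      1.1300e-06     0.2768
  solve Keq expr → x = 0.05767; check Q = 1.8770e+04
Then add 0.02757 M of L.
Step 2:
                   L          B
  init       0.02757     0.2768
  Δ         -0.02757    0.08271
  eq      2.4756e-06     0.3595
  solve Keq expr → x = 0.02757; check Q = 1.8770e+04
Then add 0.08923 M of B.
Step 3:
                   L          B
  init    2.4756e-06     0.4487
  Δ       2.3384e-06 -7.0153e-06
  eq      4.8140e-06     0.4487
  solve Keq expr → x = -2.3384e-06; check Q = 1.8770e+04

[L]_eq = 4.8140e-06 M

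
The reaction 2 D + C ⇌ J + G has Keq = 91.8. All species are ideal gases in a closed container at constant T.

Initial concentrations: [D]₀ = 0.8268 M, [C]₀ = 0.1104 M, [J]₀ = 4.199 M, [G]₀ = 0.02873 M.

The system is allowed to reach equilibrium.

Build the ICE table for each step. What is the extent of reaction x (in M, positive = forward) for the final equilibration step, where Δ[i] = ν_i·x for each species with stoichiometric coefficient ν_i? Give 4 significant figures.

x = 0.09593 M

Q₀ = 1.598 vs Keq = 91.8 ⇒ Q<K, forward
Step 1:
                    D           C           J           G
  init         0.8268      0.1104       4.199     0.02873
  Δ           -0.1919    -0.09593     0.09593     0.09593
  eq           0.6349     0.01447       4.295      0.1247
  solve Keq expr → x = 0.09593; check Q = 91.8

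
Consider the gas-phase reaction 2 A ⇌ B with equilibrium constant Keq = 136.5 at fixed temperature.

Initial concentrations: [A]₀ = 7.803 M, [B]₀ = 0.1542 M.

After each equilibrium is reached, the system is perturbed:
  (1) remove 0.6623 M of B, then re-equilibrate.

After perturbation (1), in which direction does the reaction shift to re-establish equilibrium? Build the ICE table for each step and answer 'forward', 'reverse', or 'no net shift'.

Direction: forward

Q₀ = 0.002533 vs Keq = 136.5 ⇒ Q<K, forward
Step 1:
                   A          B
  init         7.803     0.1542
  Δ           -7.632      3.816
  eq          0.1706       3.97
  solve Keq expr → x = 3.816; check Q = 136.5
Then remove 0.6623 M of B.
Step 2:
                   A          B
  init        0.1706      3.308
  Δ          -0.0147    0.00735
  eq          0.1558      3.315
  solve Keq expr → x = 0.00735; check Q = 136.5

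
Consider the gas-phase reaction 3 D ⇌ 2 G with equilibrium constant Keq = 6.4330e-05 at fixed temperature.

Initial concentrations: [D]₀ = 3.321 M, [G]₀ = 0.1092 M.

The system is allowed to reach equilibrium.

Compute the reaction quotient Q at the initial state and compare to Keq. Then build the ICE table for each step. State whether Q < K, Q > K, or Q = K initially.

Q₀ = 3.2557e-04; Q > K (proceeds reverse)

Q₀ = 3.2557e-04 vs Keq = 6.4330e-05 ⇒ Q>K, reverse
Step 1:
                  D         G
  I           3.321    0.1092
  C         0.08807  -0.05872
  E           3.409   0.05048
  solve Keq expr → x = -0.02936; check Q = 6.4330e-05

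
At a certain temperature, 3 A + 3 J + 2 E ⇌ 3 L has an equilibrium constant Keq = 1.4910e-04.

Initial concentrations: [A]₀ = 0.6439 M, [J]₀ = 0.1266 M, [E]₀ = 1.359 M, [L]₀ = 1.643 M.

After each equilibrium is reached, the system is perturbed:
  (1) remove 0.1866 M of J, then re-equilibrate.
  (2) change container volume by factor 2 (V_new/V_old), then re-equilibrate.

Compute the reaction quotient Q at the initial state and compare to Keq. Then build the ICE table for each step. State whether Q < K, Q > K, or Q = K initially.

Q₀ = 4433 vs Keq = 1.4910e-04 ⇒ Q>K, reverse
Step 1:
                   A          J          E          L
  I           0.6439     0.1266      1.359      1.643
  C            1.368      1.368     0.9118     -1.368
  E            2.012      1.494      2.271     0.2754
  solve Keq expr → x = -0.4559; check Q = 1.4910e-04
Then remove 0.1866 M of J.
Step 2:
                   A          J          E          L
  I            2.012      1.308      2.271     0.2754
  C          0.02538    0.02538    0.01692   -0.02538
  E            2.037      1.333      2.288       0.25
  solve Keq expr → x = -0.008459; check Q = 1.4910e-04
Then change container volume by factor 2 (V_new/V_old).
Step 3:
                   A          J          E          L
  I            1.018     0.6665      1.144      0.125
  C          0.07642    0.07642    0.05095   -0.07642
  E            1.095     0.7429      1.195    0.04857
  solve Keq expr → x = -0.02547; check Q = 1.4910e-04

Q₀ = 4433; Q > K (proceeds reverse)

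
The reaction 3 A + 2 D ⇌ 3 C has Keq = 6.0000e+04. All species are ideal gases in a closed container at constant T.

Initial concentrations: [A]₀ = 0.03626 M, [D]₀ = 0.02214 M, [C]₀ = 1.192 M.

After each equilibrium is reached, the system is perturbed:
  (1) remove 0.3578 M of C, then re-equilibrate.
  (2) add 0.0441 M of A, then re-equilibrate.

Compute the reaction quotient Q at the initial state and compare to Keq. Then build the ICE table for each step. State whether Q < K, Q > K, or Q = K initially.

Q₀ = 7.2475e+07; Q > K (proceeds reverse)

Q₀ = 7.2475e+07 vs Keq = 6.0000e+04 ⇒ Q>K, reverse
Step 1:
                   A          D          C
  I          0.03626    0.02214      1.192
  C           0.1021    0.06809    -0.1021
  E           0.1384    0.09023       1.09
  solve Keq expr → x = -0.03404; check Q = 6.0000e+04
Then remove 0.3578 M of C.
Step 2:
                   A          D          C
  I           0.1384    0.09023     0.7321
  C         -0.02678   -0.01785    0.02678
  E           0.1116    0.07237     0.7588
  solve Keq expr → x = 0.008926; check Q = 6.0000e+04
Then add 0.0441 M of A.
Step 3:
                   A          D          C
  I           0.1557    0.07237     0.7588
  C         -0.02207   -0.01471    0.02207
  E           0.1336    0.05766     0.7809
  solve Keq expr → x = 0.007356; check Q = 6.0000e+04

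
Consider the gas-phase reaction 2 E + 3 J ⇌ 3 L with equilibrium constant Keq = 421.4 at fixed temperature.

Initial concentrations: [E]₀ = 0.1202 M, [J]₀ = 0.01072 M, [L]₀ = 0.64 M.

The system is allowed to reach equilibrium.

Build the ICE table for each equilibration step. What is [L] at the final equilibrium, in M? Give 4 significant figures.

Q₀ = 1.4728e+07 vs Keq = 421.4 ⇒ Q>K, reverse
Step 1:
                  E         J         L
  I          0.1202   0.01072      0.64
  C          0.1072    0.1608   -0.1608
  E          0.2274    0.1715    0.4792
  solve Keq expr → x = -0.05361; check Q = 421.4

[L]_eq = 0.4792 M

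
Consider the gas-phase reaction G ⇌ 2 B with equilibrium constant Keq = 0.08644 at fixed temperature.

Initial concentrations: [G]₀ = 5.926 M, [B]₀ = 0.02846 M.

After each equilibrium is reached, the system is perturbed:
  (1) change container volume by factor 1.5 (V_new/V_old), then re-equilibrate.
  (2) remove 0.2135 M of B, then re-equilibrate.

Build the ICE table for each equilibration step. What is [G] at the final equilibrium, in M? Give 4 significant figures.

[G]_eq = 3.575 M

Q₀ = 1.3668e-04 vs Keq = 0.08644 ⇒ Q<K, forward
Step 1:
                  G         B
  Initial     5.926   0.02846
  Change    -0.3334    0.6668
  Equil       5.593    0.6953
  solve Keq expr → x = 0.3334; check Q = 0.08644
Then change container volume by factor 1.5 (V_new/V_old).
Step 2:
                  G         B
  Initial     3.728    0.4635
  Change   -0.05017    0.1003
  Equil       3.678    0.5639
  solve Keq expr → x = 0.05017; check Q = 0.08644
Then remove 0.2135 M of B.
Step 3:
                  G         B
  Initial     3.678    0.3504
  Change    -0.1028    0.2056
  Equil       3.575    0.5559
  solve Keq expr → x = 0.1028; check Q = 0.08644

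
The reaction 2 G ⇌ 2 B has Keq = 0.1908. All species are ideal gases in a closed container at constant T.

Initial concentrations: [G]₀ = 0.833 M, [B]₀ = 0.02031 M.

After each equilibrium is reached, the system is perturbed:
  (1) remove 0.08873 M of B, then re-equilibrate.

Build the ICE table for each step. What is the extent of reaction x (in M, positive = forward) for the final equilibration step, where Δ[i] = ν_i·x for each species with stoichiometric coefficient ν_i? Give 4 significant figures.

x = 0.03088 M

Q₀ = 5.9447e-04 vs Keq = 0.1908 ⇒ Q<K, forward
Step 1:
                    G           B
  init          0.833     0.02031
  Δ           -0.2391      0.2391
  eq           0.5939      0.2594
  solve Keq expr → x = 0.1196; check Q = 0.1908
Then remove 0.08873 M of B.
Step 2:
                    G           B
  init         0.5939      0.1707
  Δ          -0.06176     0.06176
  eq           0.5321      0.2324
  solve Keq expr → x = 0.03088; check Q = 0.1908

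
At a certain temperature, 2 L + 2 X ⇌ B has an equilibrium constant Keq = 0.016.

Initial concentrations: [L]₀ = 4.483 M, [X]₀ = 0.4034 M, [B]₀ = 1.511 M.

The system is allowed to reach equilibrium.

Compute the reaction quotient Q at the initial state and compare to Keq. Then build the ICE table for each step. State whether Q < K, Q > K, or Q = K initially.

Q₀ = 0.462; Q > K (proceeds reverse)

Q₀ = 0.462 vs Keq = 0.016 ⇒ Q>K, reverse
Step 1:
                  L         X         B
  I           4.483    0.4034     1.511
  C           1.029     1.029   -0.5143
  E           5.512     1.432    0.9967
  solve Keq expr → x = -0.5143; check Q = 0.016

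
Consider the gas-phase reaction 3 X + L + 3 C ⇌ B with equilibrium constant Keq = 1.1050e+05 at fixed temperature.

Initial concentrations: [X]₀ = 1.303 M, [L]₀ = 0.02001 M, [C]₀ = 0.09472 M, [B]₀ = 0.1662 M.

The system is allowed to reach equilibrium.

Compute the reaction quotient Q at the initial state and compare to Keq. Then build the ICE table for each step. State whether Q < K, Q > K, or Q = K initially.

Q₀ = 4418 vs Keq = 1.1050e+05 ⇒ Q<K, forward
Step 1:
                   X          L          C          B
  I            1.303    0.02001    0.09472     0.1662
  C         -0.04267   -0.01422   -0.04267    0.01422
  E             1.26   0.005785    0.05205     0.1804
  solve Keq expr → x = 0.01422; check Q = 1.1050e+05

Q₀ = 4418; Q < K (proceeds forward)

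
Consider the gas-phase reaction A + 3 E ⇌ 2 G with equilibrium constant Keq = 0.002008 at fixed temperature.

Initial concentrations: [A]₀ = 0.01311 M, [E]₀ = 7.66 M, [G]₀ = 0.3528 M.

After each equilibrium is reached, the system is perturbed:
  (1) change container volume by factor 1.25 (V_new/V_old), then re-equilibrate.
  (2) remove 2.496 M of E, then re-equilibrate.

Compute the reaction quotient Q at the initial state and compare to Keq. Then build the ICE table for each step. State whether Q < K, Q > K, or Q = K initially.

Q₀ = 0.02112; Q > K (proceeds reverse)

Q₀ = 0.02112 vs Keq = 0.002008 ⇒ Q>K, reverse
Step 1:
                   A          E          G
  init       0.01311       7.66     0.3528
  Δ          0.05174     0.1552    -0.1035
  eq         0.06485      7.815     0.2493
  solve Keq expr → x = -0.05174; check Q = 0.002008
Then change container volume by factor 1.25 (V_new/V_old).
Step 2:
                   A          E          G
  init       0.05188      6.252     0.1995
  Δ          0.01111    0.03334   -0.02222
  eq         0.06299      6.286     0.1772
  solve Keq expr → x = -0.01111; check Q = 0.002008
Then remove 2.496 M of E.
Step 3:
                   A          E          G
  init       0.06299       3.79     0.1772
  Δ          0.03478     0.1044   -0.06957
  eq         0.09778      3.894     0.1077
  solve Keq expr → x = -0.03478; check Q = 0.002008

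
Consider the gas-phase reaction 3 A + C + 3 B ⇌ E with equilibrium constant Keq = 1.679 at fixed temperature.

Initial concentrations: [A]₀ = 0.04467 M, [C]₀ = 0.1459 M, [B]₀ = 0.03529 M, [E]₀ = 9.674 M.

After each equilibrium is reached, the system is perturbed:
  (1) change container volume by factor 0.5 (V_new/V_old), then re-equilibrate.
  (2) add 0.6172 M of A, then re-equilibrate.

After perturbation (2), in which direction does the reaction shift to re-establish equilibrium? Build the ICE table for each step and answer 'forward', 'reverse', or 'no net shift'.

Q₀ = 1.6926e+10 vs Keq = 1.679 ⇒ Q>K, reverse
Step 1:
                   A          C          B          E
  init       0.04467     0.1459    0.03529      9.674
  Δ            1.401      0.467      1.401     -0.467
  eq           1.446     0.6129      1.436      9.207
  solve Keq expr → x = -0.467; check Q = 1.679
Then change container volume by factor 0.5 (V_new/V_old).
Step 2:
                   A          C          B          E
  init         2.891      1.226      2.872      18.41
  Δ           -1.323    -0.4412     -1.323     0.4412
  eq           1.568     0.7846      1.549      18.86
  solve Keq expr → x = 0.4412; check Q = 1.679
Then add 0.6172 M of A.
Step 3:
                   A          C          B          E
  init         2.185     0.7846      1.549      18.86
  Δ          -0.2469    -0.0823    -0.2469     0.0823
  eq           1.938     0.7023      1.302      18.94
  solve Keq expr → x = 0.0823; check Q = 1.679

Direction: forward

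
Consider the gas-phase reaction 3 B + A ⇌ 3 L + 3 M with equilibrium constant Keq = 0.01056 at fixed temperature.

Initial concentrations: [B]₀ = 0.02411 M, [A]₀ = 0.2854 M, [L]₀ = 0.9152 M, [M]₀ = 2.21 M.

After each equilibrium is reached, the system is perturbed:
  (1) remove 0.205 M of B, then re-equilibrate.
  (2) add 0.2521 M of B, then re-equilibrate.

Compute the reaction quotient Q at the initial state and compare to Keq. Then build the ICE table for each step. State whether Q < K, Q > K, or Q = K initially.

Q₀ = 2.0686e+06; Q > K (proceeds reverse)

Q₀ = 2.0686e+06 vs Keq = 0.01056 ⇒ Q>K, reverse
Step 1:
                    B           A           L           M
  init        0.02411      0.2854      0.9152        2.21
  Δ            0.8082      0.2694     -0.8082     -0.8082
  eq           0.8323      0.5548       0.107       1.402
  solve Keq expr → x = -0.2694; check Q = 0.01056
Then remove 0.205 M of B.
Step 2:
                    B           A           L           M
  init         0.6273      0.5548       0.107       1.402
  Δ           0.02186    0.007287    -0.02186    -0.02186
  eq           0.6491      0.5621     0.08517        1.38
  solve Keq expr → x = -0.007287; check Q = 0.01056
Then add 0.2521 M of B.
Step 3:
                    B           A           L           M
  init         0.9012      0.5621     0.08517        1.38
  Δ          -0.02678   -0.008927     0.02678     0.02678
  eq           0.8745      0.5531       0.112       1.407
  solve Keq expr → x = 0.008927; check Q = 0.01056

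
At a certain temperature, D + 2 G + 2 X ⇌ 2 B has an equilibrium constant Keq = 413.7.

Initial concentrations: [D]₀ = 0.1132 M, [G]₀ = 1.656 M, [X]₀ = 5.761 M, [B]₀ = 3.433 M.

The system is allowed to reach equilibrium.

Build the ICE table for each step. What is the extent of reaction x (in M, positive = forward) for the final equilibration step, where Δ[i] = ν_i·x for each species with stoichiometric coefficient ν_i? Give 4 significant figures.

Q₀ = 1.144 vs Keq = 413.7 ⇒ Q<K, forward
Step 1:
                  D         G         X         B
  init       0.1132     1.656     5.761     3.433
  Δ         -0.1127   -0.2254   -0.2254    0.2254
  eq      5.1582e-04     1.431     5.536     3.658
  solve Keq expr → x = 0.1127; check Q = 413.7

x = 0.1127 M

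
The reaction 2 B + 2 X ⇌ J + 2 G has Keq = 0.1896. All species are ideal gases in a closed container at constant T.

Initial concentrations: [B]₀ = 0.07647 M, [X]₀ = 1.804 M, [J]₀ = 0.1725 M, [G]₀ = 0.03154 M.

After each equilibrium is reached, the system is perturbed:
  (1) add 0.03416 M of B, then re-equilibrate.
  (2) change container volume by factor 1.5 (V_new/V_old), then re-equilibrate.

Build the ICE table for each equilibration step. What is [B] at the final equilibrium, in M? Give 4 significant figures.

[B]_eq = 0.0395 M

Q₀ = 0.009017 vs Keq = 0.1896 ⇒ Q<K, forward
Step 1:
                   B          X          J          G
  I          0.07647      1.804     0.1725    0.03154
  C         -0.03733   -0.03733    0.01866    0.03733
  E          0.03914      1.767     0.1912    0.06887
  solve Keq expr → x = 0.01866; check Q = 0.1896
Then add 0.03416 M of B.
Step 2:
                   B          X          J          G
  I           0.0733      1.767     0.1912    0.06887
  C         -0.02053   -0.02053    0.01027    0.02053
  E          0.05277      1.746     0.2014     0.0894
  solve Keq expr → x = 0.01027; check Q = 0.1896
Then change container volume by factor 1.5 (V_new/V_old).
Step 3:
                   B          X          J          G
  I          0.03518      1.164     0.1343     0.0596
  C         0.004317   0.004317  -0.002158  -0.004317
  E           0.0395      1.168     0.1321    0.05528
  solve Keq expr → x = -0.002158; check Q = 0.1896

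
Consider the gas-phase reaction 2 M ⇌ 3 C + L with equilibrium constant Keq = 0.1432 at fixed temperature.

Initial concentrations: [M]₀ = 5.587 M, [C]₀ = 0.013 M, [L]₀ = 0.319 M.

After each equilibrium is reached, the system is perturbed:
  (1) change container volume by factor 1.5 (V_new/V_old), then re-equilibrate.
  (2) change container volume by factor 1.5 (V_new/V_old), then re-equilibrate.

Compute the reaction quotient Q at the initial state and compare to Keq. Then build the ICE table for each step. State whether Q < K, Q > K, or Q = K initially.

Q₀ = 2.2452e-08; Q < K (proceeds forward)

Q₀ = 2.2452e-08 vs Keq = 0.1432 ⇒ Q<K, forward
Step 1:
                   M          C          L
  I            5.587      0.013      0.319
  C           -1.015      1.523     0.5075
  E            4.572      1.536     0.8265
  solve Keq expr → x = 0.5075; check Q = 0.1432
Then change container volume by factor 1.5 (V_new/V_old).
Step 2:
                   M          C          L
  I            3.048      1.024      0.551
  C          -0.1473      0.221    0.07366
  E            2.901      1.245     0.6247
  solve Keq expr → x = 0.07366; check Q = 0.1432
Then change container volume by factor 1.5 (V_new/V_old).
Step 3:
                   M          C          L
  I            1.934     0.8298     0.4165
  C          -0.1139     0.1708    0.05693
  E             1.82      1.001     0.4734
  solve Keq expr → x = 0.05693; check Q = 0.1432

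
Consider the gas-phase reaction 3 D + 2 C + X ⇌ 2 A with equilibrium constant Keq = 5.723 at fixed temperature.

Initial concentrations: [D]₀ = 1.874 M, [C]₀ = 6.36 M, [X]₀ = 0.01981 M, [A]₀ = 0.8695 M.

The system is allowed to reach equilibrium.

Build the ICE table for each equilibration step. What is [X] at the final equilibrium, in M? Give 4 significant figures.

Q₀ = 0.1434 vs Keq = 5.723 ⇒ Q<K, forward
Step 1:
                    D           C           X           A
  I             1.874        6.36     0.01981      0.8695
  C          -0.05763    -0.03842    -0.01921     0.03842
  E             1.816       6.322  6.0145e-04      0.9079
  solve Keq expr → x = 0.01921; check Q = 5.723

[X]_eq = 6.0145e-04 M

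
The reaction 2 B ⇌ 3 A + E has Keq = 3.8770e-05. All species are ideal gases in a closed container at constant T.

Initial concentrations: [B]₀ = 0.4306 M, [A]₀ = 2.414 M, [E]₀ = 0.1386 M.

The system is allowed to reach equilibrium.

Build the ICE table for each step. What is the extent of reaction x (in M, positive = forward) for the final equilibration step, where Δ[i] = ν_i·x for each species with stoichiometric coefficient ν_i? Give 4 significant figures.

x = -0.1386 M

Q₀ = 10.52 vs Keq = 3.8770e-05 ⇒ Q>K, reverse
Step 1:
                  B         A         E
  init       0.4306     2.414    0.1386
  Δ          0.2772   -0.4158   -0.1386
  eq         0.7078     1.998 2.4344e-06
  solve Keq expr → x = -0.1386; check Q = 3.8770e-05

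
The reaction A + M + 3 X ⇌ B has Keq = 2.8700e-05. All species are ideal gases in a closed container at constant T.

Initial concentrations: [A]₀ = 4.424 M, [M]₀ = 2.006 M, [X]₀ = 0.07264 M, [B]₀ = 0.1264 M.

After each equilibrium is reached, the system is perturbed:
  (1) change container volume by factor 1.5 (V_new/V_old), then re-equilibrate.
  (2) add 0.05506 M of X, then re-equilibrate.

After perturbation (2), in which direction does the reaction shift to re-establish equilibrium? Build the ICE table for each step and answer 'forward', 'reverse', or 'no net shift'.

Direction: forward

Q₀ = 37.16 vs Keq = 2.8700e-05 ⇒ Q>K, reverse
Step 1:
                  A         M         X         B
  I           4.424     2.006   0.07264    0.1264
  C          0.1264    0.1264    0.3791   -0.1264
  E            4.55     2.132    0.4518 2.5676e-05
  solve Keq expr → x = -0.1264; check Q = 2.8700e-05
Then change container volume by factor 1.5 (V_new/V_old).
Step 2:
                  A         M         X         B
  I           3.034     1.422    0.3012 1.7117e-05
  C       1.3735e-05 1.3735e-05 4.1204e-05 -1.3735e-05
  E           3.034     1.422    0.3012 3.3826e-06
  solve Keq expr → x = -1.3735e-05; check Q = 2.8700e-05
Then add 0.05506 M of X.
Step 3:
                  A         M         X         B
  I           3.034     1.422    0.3563 3.3826e-06
  C       -2.2143e-06 -2.2143e-06 -6.6430e-06 2.2143e-06
  E           3.034     1.422    0.3563 5.5970e-06
  solve Keq expr → x = 2.2143e-06; check Q = 2.8700e-05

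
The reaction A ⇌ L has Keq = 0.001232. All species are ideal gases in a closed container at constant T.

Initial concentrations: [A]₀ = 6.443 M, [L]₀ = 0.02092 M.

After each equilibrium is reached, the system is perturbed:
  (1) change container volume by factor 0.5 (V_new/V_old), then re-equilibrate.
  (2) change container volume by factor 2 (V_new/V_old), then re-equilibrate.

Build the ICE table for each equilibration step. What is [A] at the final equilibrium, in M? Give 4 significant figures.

Q₀ = 0.003247 vs Keq = 0.001232 ⇒ Q>K, reverse
Step 1:
                    A           L
  I             6.443     0.02092
  C           0.01297    -0.01297
  E             6.456    0.007954
  solve Keq expr → x = -0.01297; check Q = 0.001232
Then change container volume by factor 0.5 (V_new/V_old).
Step 2:
                    A           L
  I             12.91     0.01591
  C                 0           0
  E             12.91     0.01591
  solve Keq expr → x = 0; check Q = 0.001232
Then change container volume by factor 2 (V_new/V_old).
Step 3:
                    A           L
  I             6.456    0.007954
  C                 0           0
  E             6.456    0.007954
  solve Keq expr → x = 0; check Q = 0.001232

[A]_eq = 6.456 M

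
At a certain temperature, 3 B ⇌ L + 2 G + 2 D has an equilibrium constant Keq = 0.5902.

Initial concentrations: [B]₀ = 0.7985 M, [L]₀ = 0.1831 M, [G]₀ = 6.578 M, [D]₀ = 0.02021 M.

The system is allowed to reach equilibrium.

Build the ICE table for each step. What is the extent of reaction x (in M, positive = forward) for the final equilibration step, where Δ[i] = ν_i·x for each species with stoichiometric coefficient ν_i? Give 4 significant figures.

Q₀ = 0.006356 vs Keq = 0.5902 ⇒ Q<K, forward
Step 1:
                  B         L         G         D
  init       0.7985    0.1831     6.578   0.02021
  Δ          -0.154   0.05134    0.1027    0.1027
  eq         0.6445    0.2344     6.681    0.1229
  solve Keq expr → x = 0.05134; check Q = 0.5902

x = 0.05134 M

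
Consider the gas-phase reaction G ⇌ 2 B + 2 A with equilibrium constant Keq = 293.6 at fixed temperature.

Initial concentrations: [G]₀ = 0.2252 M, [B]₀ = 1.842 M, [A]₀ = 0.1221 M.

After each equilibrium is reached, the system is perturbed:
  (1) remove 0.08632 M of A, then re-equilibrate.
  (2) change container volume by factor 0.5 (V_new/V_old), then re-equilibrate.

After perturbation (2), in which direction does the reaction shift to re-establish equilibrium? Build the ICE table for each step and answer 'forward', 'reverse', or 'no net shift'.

Q₀ = 0.2246 vs Keq = 293.6 ⇒ Q<K, forward
Step 1:
                    G           B           A
  Initial      0.2252       1.842      0.1221
  Change      -0.2196      0.4392      0.4392
  Equil      0.005585       2.281      0.5613
  solve Keq expr → x = 0.2196; check Q = 293.6
Then remove 0.08632 M of A.
Step 2:
                    G           B           A
  Initial    0.005585       2.281       0.475
  Change    -0.001523    0.003047    0.003047
  Equil      0.004062       2.284      0.4781
  solve Keq expr → x = 0.001523; check Q = 293.6
Then change container volume by factor 0.5 (V_new/V_old).
Step 3:
                    G           B           A
  Initial    0.008123       4.569      0.9561
  Change      0.04354    -0.08708    -0.08708
  Equil       0.05166       4.481       0.869
  solve Keq expr → x = -0.04354; check Q = 293.6

Direction: reverse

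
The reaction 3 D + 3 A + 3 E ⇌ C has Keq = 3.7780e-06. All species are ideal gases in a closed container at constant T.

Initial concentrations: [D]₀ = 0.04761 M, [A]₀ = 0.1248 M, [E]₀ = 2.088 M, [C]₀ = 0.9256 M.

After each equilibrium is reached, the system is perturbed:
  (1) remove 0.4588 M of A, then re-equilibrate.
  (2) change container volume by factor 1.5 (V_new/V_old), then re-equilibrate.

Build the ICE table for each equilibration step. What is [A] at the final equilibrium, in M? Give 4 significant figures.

[A]_eq = 1.618 M

Q₀ = 4.8472e+05 vs Keq = 3.7780e-06 ⇒ Q>K, reverse
Step 1:
                   D          A          E          C
  I          0.04761     0.1248      2.088     0.9256
  C            2.474      2.474      2.474    -0.8247
  E            2.522      2.599      4.562     0.1009
  solve Keq expr → x = -0.8247; check Q = 3.7780e-06
Then remove 0.4588 M of A.
Step 2:
                   D          A          E          C
  I            2.522       2.14      4.562     0.1009
  C          0.08261    0.08261    0.08261   -0.02754
  E            2.604      2.223      4.645     0.0734
  solve Keq expr → x = -0.02754; check Q = 3.7780e-06
Then change container volume by factor 1.5 (V_new/V_old).
Step 3:
                   D          A          E          C
  I            1.736      1.482      3.096    0.04893
  C           0.1362     0.1362     0.1362   -0.04539
  E            1.872      1.618      3.233   0.003547
  solve Keq expr → x = -0.04539; check Q = 3.7780e-06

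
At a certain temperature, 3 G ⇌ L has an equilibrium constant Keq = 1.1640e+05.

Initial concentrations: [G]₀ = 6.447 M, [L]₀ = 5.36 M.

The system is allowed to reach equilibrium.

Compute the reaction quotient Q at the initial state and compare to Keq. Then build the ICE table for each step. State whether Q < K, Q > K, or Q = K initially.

Q₀ = 0.02; Q < K (proceeds forward)

Q₀ = 0.02 vs Keq = 1.1640e+05 ⇒ Q<K, forward
Step 1:
                    G           L
  init          6.447        5.36
  Δ            -6.407       2.136
  eq          0.04008       7.496
  solve Keq expr → x = 2.136; check Q = 1.1640e+05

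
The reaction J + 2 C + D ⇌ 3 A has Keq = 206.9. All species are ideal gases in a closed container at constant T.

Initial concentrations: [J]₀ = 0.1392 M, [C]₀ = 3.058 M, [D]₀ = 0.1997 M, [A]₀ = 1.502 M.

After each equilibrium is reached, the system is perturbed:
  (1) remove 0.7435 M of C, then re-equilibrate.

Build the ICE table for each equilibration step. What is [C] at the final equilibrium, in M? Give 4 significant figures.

Q₀ = 13.04 vs Keq = 206.9 ⇒ Q<K, forward
Step 1:
                   J          C          D          A
  I           0.1392      3.058     0.1997      1.502
  C          -0.1028    -0.2056    -0.1028     0.3084
  E          0.03639      2.852    0.09689       1.81
  solve Keq expr → x = 0.1028; check Q = 206.9
Then remove 0.7435 M of C.
Step 2:
                   J          C          D          A
  I          0.03639      2.109    0.09689       1.81
  C          0.01531    0.03063    0.01531   -0.04594
  E           0.0517      2.139     0.1122      1.765
  solve Keq expr → x = -0.01531; check Q = 206.9

[C]_eq = 2.139 M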